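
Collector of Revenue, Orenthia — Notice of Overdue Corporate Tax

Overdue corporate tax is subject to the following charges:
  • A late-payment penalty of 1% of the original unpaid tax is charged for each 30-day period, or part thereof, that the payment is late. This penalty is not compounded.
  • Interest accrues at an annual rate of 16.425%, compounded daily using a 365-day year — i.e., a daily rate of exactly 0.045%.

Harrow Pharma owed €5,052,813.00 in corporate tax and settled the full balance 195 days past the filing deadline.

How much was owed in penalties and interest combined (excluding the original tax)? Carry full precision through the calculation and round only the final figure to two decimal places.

Penalty periods: ⌈195/30⌉ = 7; penalty = 7 × 1% × €5,052,813.00 = €353,696.91
Interest: €5,052,813.00 × ((1 + 0.00045)^195 − 1) = €5,052,813.00 × 0.09169361… = €463,310.6709…
Penalties + interest = €353,696.9100 + €463,310.6709… = €817,007.58

€817,007.58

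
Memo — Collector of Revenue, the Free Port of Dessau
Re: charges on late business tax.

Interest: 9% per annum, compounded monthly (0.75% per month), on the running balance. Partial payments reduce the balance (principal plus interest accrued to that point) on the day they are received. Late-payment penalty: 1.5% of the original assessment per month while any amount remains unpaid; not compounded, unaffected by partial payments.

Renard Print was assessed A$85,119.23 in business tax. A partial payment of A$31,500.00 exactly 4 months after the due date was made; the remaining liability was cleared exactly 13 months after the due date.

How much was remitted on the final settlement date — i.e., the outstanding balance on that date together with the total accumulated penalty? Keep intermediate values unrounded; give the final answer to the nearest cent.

A$76,709.36

Balance at month 4: A$85,119.2300 × (1 + 0.0075)^4 = A$87,701.6785…
After A$31,500.00 payment: A$87,701.6785… − A$31,500.00 = A$56,201.6785…
Balance at month 13: A$56,201.6785… × (1 + 0.0075)^9 = A$60,111.1145…
Penalty: 13 × 1.5% × A$85,119.23 = A$16,598.25…
Final settlement = outstanding balance + penalty = A$60,111.1145… + A$16,598.25… = A$76,709.36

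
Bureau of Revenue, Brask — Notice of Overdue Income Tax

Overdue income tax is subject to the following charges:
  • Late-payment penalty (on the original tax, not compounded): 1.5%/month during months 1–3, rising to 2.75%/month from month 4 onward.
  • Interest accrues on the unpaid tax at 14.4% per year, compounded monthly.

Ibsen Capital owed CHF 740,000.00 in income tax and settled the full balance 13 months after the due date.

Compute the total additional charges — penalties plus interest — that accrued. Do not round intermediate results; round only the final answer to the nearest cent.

CHF 360,928.61

Penalty, months 1–3: 3 × 1.5% × CHF 740,000.00 = CHF 33,300.00
Penalty, months 4–13: 10 × 2.75% × CHF 740,000.00 = CHF 203,500.00
Interest (14.4%/yr ÷ 12 = 1.2%/month): CHF 740,000.00 × ((1 + 0.012)^13 − 1) = CHF 124,128.6062…
Penalties + interest = CHF 236,800.0000 + CHF 124,128.6062… = CHF 360,928.61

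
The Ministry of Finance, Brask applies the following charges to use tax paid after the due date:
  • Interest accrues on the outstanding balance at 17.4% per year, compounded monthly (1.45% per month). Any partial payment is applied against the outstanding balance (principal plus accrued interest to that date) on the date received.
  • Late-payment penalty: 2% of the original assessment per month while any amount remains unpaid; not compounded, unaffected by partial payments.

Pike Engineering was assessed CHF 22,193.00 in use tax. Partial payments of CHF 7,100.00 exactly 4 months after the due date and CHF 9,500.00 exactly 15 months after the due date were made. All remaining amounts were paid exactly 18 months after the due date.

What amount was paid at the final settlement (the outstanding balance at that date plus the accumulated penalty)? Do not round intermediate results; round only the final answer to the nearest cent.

Balance at month 4: CHF 22,193.0000 × (1 + 0.0145)^4 = CHF 23,508.4621…
After CHF 7,100.00 payment: CHF 23,508.4621… − CHF 7,100.00 = CHF 16,408.4621…
Balance at month 15: CHF 16,408.4621… × (1 + 0.0145)^11 = CHF 19,223.8533…
After CHF 9,500.00 payment: CHF 19,223.8533… − CHF 9,500.00 = CHF 9,723.8533…
Balance at month 18: CHF 9,723.8533… × (1 + 0.0145)^3 = CHF 10,153.0038…
Penalty: 18 × 2% × CHF 22,193.00 = CHF 7,989.48
Final settlement = outstanding balance + penalty = CHF 10,153.0038… + CHF 7,989.48 = CHF 18,142.48

CHF 18,142.48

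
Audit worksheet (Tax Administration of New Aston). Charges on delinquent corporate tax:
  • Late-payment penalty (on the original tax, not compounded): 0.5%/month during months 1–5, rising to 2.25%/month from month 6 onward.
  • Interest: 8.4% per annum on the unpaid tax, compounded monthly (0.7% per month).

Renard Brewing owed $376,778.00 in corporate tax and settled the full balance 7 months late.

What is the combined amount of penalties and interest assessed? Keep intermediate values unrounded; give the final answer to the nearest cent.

$45,228.84

Penalty, months 1–5: 5 × 0.5% × $376,778.00 = $9,419.45
Penalty, months 6–7: 2 × 2.25% × $376,778.00 = $16,955.01
Interest: $376,778.00 × ((1 + 0.007)^7 − 1) = $376,778.00 × 0.0500411… = $18,854.3816…
Penalties + interest = $26,374.4600 + $18,854.3816… = $45,228.84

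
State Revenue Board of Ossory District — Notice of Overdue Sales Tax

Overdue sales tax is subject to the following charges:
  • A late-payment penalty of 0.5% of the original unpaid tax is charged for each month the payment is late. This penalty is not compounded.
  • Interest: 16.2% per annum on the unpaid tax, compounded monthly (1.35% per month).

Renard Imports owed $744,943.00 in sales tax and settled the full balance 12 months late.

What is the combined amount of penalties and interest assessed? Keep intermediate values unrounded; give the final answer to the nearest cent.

$174,753.63

Late-payment penalty = 0.5% × $744,943.00 × 12 mo = $44,696.58
Interest: $744,943.00 × ((1 + 0.0135)^12 − 1) = $744,943.00 × 0.1745866… = $130,057.0542…
Penalties + interest = $44,696.5800 + $130,057.0542… = $174,753.63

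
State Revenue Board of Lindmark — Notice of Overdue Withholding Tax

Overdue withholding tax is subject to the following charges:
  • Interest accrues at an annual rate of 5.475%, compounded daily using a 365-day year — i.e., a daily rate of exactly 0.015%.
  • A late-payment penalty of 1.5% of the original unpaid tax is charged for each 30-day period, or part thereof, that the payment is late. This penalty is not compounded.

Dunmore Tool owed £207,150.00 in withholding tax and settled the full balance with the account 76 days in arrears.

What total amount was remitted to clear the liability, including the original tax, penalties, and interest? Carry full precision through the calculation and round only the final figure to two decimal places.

Penalty periods: ⌈76/30⌉ = 3; penalty = 3 × 1.5% × £207,150.00 = £9,321.75
Interest: £207,150.00 × ((1 + 0.00015)^76 − 1) = £207,150.00 × 0.01146436… = £2,374.8428…
Total = £207,150.00 + £9,321.7500 + £2,374.8428… = £218,846.59

£218,846.59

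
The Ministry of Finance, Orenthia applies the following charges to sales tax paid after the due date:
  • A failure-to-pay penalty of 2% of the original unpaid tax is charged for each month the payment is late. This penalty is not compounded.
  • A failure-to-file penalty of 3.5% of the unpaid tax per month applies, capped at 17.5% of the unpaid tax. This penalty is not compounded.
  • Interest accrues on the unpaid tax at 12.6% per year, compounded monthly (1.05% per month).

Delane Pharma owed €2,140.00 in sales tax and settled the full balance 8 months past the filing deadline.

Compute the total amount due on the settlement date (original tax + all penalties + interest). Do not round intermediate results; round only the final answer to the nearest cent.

€3,043.41

Failure-to-file: 8 × 3.5% × €2,140.00 = €599.20, capped at 17.5% × €2,140.00 = €374.50
Failure-to-pay penalty: 8 × 2% × €2,140.00 = €342.40
Interest: €2,140.00 × ((1 + 0.0105)^8 − 1) = €2,140.00 × 0.0871527… = €186.5067…
Total = €2,140.00 + €716.9000 + €186.5067… = €3,043.41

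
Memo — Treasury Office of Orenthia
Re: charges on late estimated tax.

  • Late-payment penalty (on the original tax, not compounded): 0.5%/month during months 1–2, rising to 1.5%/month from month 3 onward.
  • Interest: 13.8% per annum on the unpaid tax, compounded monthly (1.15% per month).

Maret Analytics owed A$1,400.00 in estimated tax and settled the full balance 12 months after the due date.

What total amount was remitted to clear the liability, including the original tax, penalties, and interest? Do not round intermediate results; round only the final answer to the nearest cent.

Penalty, months 1–2: 2 × 0.5% × A$1,400.00 = A$14.00
Penalty, months 3–12: 10 × 1.5% × A$1,400.00 = A$210.00
Interest: A$1,400.00 × ((1 + 0.0115)^12 − 1) = A$1,400.00 × 0.1470719… = A$205.9007…
Total = A$1,400.00 + A$224.0000 + A$205.9007… = A$1,829.90

A$1,829.90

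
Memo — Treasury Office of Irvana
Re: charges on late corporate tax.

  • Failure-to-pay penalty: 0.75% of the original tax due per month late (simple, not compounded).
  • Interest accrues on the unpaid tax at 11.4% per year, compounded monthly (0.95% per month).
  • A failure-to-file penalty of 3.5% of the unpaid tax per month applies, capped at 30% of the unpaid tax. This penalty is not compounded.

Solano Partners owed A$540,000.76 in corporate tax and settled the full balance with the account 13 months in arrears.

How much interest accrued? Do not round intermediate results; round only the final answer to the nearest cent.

A$70,627.04

Interest: A$540,000.76 × ((1 + 0.0095)^13 − 1) = A$540,000.76 × 0.1307906… = A$70,627.0417…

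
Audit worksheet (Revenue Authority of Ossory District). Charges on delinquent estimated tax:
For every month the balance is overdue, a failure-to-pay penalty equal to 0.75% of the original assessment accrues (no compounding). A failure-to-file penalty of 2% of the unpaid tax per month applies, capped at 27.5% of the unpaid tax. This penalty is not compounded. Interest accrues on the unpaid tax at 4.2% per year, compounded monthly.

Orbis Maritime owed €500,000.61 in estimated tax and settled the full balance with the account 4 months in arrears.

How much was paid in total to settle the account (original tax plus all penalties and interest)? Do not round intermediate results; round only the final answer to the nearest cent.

Failure-to-file: 4 × 2% × €500,000.61 = €40,000.05… (under the 27.5% cap)
Failure-to-pay penalty: 4 × 0.75% × €500,000.61 = €15,000.02…
Interest (4.2%/yr ÷ 12 = 0.35%/month): €500,000.61 × ((1 + 0.0035)^4 − 1) = €7,036.8444…
Total = €500,000.61 + €55,000.0671 + €7,036.8444… = €562,037.52

€562,037.52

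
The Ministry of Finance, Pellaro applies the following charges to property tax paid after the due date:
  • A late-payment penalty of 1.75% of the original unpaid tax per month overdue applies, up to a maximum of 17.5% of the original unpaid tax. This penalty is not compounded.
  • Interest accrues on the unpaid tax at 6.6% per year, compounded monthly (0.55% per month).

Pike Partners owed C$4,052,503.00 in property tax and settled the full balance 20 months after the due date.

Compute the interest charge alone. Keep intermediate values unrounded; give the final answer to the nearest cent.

C$469,854.01

Interest: C$4,052,503.00 × ((1 + 0.0055)^20 − 1) = C$4,052,503.00 × 0.1159417… = C$469,854.0064…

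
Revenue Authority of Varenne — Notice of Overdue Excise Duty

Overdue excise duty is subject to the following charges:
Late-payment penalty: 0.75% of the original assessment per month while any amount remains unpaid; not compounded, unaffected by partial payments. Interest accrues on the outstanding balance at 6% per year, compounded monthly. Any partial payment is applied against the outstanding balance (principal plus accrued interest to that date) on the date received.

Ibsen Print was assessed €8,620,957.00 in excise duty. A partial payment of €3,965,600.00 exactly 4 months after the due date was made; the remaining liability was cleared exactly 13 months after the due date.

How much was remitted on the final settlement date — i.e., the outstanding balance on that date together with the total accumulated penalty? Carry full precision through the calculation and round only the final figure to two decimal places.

Monthly rate = 6% ÷ 12 = 0.5%
Balance at month 4: €8,620,957.0000 × (1 + 0.005)^4 = €8,794,673.5994…
After €3,965,600.00 payment: €8,794,673.5994… − €3,965,600.00 = €4,829,073.5994…
Balance at month 13: €4,829,073.5994… × (1 + 0.005)^9 = €5,050,779.1651…
Penalty: 13 × 0.75% × €8,620,957.00 = €840,543.31…
Final settlement = outstanding balance + penalty = €5,050,779.1651… + €840,543.31… = €5,891,322.47

€5,891,322.47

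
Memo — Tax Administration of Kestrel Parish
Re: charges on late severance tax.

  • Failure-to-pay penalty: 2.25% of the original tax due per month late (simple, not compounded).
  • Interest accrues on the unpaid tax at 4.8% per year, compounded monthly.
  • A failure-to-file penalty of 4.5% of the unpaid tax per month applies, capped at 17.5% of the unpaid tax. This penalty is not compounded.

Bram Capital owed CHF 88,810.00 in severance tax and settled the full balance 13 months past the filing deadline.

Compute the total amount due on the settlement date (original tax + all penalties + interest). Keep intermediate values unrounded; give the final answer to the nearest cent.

CHF 135,059.27

Failure-to-file: 13 × 4.5% × CHF 88,810.00 = CHF 51,953.85, capped at 17.5% × CHF 88,810.00 = CHF 15,541.75
Failure-to-pay penalty = 2.25% × CHF 88,810.00 × 13 mo = CHF 25,976.93…
Interest (4.8%/yr ÷ 12 = 0.4%/month): CHF 88,810.00 × ((1 + 0.004)^13 − 1) = CHF 4,730.5968…
Total = CHF 88,810.00 + CHF 41,518.6750 + CHF 4,730.5968… = CHF 135,059.27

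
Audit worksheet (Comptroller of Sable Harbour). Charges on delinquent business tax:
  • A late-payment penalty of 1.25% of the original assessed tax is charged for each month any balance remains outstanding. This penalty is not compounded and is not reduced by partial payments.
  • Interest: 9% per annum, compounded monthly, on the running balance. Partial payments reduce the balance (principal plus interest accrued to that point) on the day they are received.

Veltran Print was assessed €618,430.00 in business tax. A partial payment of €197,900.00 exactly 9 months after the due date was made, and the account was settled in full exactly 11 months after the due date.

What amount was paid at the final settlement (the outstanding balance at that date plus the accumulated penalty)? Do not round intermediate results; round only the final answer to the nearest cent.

€555,561.94

Monthly rate = 9% ÷ 12 = 0.75%
Balance at month 9: €618,430.0000 × (1 + 0.0075)^9 = €661,448.5098…
After €197,900.00 payment: €661,448.5098… − €197,900.00 = €463,548.5098…
Balance at month 11: €463,548.5098… × (1 + 0.0075)^2 = €470,527.8120…
Penalty: 11 × 1.25% × €618,430.00 = €85,034.13…
Final settlement = outstanding balance + penalty = €470,527.8120… + €85,034.13… = €555,561.94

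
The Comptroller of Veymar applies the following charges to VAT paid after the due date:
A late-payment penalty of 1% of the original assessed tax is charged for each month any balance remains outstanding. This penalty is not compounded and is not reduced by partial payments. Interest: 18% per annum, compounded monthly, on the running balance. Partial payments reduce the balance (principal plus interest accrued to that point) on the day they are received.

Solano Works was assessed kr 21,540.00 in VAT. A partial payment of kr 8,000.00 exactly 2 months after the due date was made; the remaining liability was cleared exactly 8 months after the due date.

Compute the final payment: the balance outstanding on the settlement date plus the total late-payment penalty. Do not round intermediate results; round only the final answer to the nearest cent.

kr 17,240.30

Monthly rate = 18% ÷ 12 = 1.5%
Balance at month 2: kr 21,540.0000 × (1 + 0.015)^2 = kr 22,191.0465
After kr 8,000.00 payment: kr 22,191.0465 − kr 8,000.00 = kr 14,191.0465
Balance at month 8: kr 14,191.0465 × (1 + 0.015)^6 = kr 15,517.1042…
Penalty: 8 × 1% × kr 21,540.00 = kr 1,723.20
Final settlement = outstanding balance + penalty = kr 15,517.1042… + kr 1,723.20 = kr 17,240.30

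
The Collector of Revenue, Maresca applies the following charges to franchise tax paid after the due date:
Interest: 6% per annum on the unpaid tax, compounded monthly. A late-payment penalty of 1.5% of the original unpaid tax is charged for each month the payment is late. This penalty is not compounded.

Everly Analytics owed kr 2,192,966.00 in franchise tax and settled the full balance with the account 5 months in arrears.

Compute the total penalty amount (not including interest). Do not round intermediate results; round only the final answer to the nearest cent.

kr 164,472.45

Late-payment penalty: 5 × 1.5% × kr 2,192,966.00 = kr 164,472.45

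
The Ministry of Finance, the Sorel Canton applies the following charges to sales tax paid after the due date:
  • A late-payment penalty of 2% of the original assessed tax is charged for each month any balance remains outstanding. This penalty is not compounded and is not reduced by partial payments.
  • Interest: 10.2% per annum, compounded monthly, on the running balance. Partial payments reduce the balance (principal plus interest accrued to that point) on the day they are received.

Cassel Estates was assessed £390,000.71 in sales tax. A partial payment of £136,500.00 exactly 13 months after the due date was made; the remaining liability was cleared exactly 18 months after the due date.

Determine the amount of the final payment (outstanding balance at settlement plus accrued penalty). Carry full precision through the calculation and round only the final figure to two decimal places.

£452,183.35

Monthly rate = 10.2% ÷ 12 = 0.85%
Balance at month 13: £390,000.7100 × (1 + 0.0085)^13 = £435,363.6152…
After £136,500.00 payment: £435,363.6152… − £136,500.00 = £298,863.6152…
Balance at month 18: £298,863.6152… × (1 + 0.0085)^5 = £311,783.0910…
Penalty: 18 × 2% × £390,000.71 = £140,400.26…
Final settlement = outstanding balance + penalty = £311,783.0910… + £140,400.26… = £452,183.35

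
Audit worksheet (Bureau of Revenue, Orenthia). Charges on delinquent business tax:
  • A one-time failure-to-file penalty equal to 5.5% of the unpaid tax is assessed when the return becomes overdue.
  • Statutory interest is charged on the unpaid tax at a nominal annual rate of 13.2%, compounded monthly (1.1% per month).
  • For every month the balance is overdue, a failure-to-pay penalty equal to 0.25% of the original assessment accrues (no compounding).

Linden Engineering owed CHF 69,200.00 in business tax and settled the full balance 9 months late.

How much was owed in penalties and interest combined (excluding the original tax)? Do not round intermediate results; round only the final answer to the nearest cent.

Failure-to-file penalty: 5.5% × CHF 69,200.00 = CHF 3,806.00
Failure-to-pay penalty: 9 × 0.25% × CHF 69,200.00 = CHF 1,557.00
Interest: CHF 69,200.00 × ((1 + 0.011)^9 − 1) = CHF 69,200.00 × 0.1034697… = CHF 7,160.1011…
Penalties + interest = CHF 5,363.0000 + CHF 7,160.1011… = CHF 12,523.10

CHF 12,523.10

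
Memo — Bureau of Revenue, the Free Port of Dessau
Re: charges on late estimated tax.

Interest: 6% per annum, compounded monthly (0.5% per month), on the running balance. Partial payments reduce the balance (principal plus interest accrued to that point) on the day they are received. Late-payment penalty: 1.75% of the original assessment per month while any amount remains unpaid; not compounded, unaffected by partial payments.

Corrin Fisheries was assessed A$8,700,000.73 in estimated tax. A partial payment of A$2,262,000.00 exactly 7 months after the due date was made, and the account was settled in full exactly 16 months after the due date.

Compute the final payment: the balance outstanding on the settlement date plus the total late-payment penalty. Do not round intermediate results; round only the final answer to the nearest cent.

A$9,492,870.28

Balance at month 7: A$8,700,000.7300 × (1 + 0.005)^7 = A$9,009,106.5093…
After A$2,262,000.00 payment: A$9,009,106.5093… − A$2,262,000.00 = A$6,747,106.5093…
Balance at month 16: A$6,747,106.5093… × (1 + 0.005)^9 = A$7,056,870.0767…
Penalty: 16 × 1.75% × A$8,700,000.73 = A$2,436,000.20…
Final settlement = outstanding balance + penalty = A$7,056,870.0767… + A$2,436,000.20… = A$9,492,870.28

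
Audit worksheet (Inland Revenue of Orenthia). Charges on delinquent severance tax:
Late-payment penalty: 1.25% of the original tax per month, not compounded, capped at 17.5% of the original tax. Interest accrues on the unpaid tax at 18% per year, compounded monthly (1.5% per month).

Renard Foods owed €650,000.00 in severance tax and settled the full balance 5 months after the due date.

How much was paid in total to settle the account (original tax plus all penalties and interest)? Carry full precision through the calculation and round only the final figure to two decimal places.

€740,859.60

Penalty: 5 × 1.25% × €650,000.00 = €40,625.00 (below the 17.5% cap of €113,750.00)
Interest: €650,000.00 × ((1 + 0.015)^5 − 1) = €650,000.00 × 0.0772840… = €50,234.6025…
Total = €650,000.00 + €40,625.0000 + €50,234.6025… = €740,859.60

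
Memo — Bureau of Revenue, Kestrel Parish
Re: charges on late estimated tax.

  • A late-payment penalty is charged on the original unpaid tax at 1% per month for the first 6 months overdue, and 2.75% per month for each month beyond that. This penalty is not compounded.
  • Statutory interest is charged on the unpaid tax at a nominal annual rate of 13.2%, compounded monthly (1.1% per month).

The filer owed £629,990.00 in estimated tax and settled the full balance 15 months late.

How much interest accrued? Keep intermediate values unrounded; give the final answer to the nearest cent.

£112,346.80

Interest: £629,990.00 × ((1 + 0.011)^15 − 1) = £629,990.00 × 0.1783311… = £112,346.7987…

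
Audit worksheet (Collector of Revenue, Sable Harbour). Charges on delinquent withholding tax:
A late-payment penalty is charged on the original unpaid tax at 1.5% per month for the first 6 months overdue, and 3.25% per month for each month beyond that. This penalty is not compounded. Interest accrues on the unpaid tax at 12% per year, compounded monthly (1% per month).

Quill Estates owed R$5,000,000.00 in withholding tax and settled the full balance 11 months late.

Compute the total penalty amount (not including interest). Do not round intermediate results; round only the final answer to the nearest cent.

R$1,262,500.00

Penalty, months 1–6: 6 × 1.5% × R$5,000,000.00 = R$450,000.00
Penalty, months 7–11: 5 × 3.25% × R$5,000,000.00 = R$812,500.00
Total penalty = R$450,000.00 + R$812,500.00 = R$1,262,500.00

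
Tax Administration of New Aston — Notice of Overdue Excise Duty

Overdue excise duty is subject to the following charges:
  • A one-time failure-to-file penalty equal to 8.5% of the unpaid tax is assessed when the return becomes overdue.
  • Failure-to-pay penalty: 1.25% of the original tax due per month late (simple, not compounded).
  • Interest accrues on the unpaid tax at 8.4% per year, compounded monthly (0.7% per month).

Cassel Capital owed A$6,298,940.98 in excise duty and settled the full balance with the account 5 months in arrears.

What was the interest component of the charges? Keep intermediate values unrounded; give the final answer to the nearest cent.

Interest: A$6,298,940.98 × ((1 + 0.007)^5 − 1) = A$6,298,940.98 × 0.0354934… = A$223,571.0965…

A$223,571.10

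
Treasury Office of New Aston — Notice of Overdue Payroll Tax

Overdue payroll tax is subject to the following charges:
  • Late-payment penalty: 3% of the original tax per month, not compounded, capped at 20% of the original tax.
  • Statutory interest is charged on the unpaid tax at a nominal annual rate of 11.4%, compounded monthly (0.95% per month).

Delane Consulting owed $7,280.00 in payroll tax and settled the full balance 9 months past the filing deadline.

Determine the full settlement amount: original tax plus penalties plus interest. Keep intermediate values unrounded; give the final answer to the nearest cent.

$9,382.62

Penalty (uncapped): 9 × 3% × $7,280.00 = $1,965.60; cap = 20% × $7,280.00 = $1,456.00 → penalty = $1,456.00
Interest: $7,280.00 × ((1 + 0.0095)^9 − 1) = $7,280.00 × 0.0888221… = $646.6246…
Total = $7,280.00 + $1,456.0000 + $646.6246… = $9,382.62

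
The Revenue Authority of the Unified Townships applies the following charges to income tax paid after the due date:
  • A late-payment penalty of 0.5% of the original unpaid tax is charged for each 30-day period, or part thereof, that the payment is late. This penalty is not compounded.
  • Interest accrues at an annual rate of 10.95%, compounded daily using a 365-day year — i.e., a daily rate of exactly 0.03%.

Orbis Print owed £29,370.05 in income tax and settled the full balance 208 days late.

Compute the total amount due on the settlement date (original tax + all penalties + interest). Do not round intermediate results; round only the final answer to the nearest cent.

Penalty periods: ⌈208/30⌉ = 7; penalty = 7 × 0.5% × £29,370.05 = £1,027.95…
Interest: £29,370.05 × ((1 + 0.0003)^208 − 1) = £29,370.05 × 0.06437805… = £1,890.7867…
Total = £29,370.05 + £1,027.9518… + £1,890.7867… = £32,288.79

£32,288.79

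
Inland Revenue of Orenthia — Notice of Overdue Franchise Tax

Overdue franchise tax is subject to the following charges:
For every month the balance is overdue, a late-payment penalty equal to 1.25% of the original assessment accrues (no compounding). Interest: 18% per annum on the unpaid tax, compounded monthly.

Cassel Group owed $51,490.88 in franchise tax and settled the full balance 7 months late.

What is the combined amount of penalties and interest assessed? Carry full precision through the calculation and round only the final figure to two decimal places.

Late-payment penalty: 7 × 1.25% × $51,490.88 = $4,505.45…
Interest (18%/yr ÷ 12 = 1.5%/month): $51,490.88 × ((1 + 0.015)^7 − 1) = $5,656.0112…
Penalties + interest = $4,505.4520 + $5,656.0112… = $10,161.46

$10,161.46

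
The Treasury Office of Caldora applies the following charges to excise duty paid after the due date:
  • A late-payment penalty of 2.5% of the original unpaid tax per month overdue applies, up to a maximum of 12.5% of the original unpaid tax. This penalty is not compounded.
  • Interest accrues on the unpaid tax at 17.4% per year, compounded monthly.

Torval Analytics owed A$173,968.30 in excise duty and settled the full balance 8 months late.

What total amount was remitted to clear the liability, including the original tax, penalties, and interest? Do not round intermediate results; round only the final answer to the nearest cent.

Penalty (uncapped): 8 × 2.5% × A$173,968.30 = A$34,793.66; cap = 12.5% × A$173,968.30 = A$21,746.04… → penalty = A$21,746.04…
Interest (17.4%/yr ÷ 12 = 1.45%/month): A$173,968.30 × ((1 + 0.0145)^8 − 1) = A$21,234.7192…
Total = A$173,968.30 + A$21,746.0375 + A$21,234.7192… = A$216,949.06

A$216,949.06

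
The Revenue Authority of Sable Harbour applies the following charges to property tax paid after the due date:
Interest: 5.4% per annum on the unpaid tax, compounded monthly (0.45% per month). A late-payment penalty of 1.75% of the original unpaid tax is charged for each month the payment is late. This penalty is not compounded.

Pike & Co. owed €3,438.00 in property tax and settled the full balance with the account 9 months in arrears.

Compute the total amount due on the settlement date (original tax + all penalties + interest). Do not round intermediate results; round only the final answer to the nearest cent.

€4,121.26

Late-payment penalty = 1.75% × €3,438.00 × 9 mo = €541.49…
Interest: €3,438.00 × ((1 + 0.0045)^9 − 1) = €3,438.00 × 0.0412367… = €141.7718…
Total = €3,438.00 + €541.4850 + €141.7718… = €4,121.26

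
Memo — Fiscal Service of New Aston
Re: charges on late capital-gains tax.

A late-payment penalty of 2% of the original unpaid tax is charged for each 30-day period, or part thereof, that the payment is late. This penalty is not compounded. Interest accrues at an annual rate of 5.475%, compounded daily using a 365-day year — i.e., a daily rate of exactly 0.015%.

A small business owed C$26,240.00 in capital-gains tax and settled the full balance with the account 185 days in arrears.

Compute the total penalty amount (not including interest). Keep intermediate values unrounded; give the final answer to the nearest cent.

Penalty periods: ⌈185/30⌉ = 7; penalty = 7 × 2% × C$26,240.00 = C$3,673.60

C$3,673.60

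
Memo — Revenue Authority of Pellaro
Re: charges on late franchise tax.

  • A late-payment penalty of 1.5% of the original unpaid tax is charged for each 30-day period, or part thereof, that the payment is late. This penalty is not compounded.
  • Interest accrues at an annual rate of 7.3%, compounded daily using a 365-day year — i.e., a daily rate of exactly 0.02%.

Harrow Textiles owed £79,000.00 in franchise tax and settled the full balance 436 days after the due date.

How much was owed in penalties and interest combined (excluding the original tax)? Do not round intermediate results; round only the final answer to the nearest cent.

Penalty periods: ⌈436/30⌉ = 15; penalty = 15 × 1.5% × £79,000.00 = £17,775.00
Interest: £79,000.00 × ((1 + 0.0002)^436 − 1) = £79,000.00 × 0.09110537… = £7,197.3240…
Penalties + interest = £17,775.0000 + £7,197.3240… = £24,972.32

£24,972.32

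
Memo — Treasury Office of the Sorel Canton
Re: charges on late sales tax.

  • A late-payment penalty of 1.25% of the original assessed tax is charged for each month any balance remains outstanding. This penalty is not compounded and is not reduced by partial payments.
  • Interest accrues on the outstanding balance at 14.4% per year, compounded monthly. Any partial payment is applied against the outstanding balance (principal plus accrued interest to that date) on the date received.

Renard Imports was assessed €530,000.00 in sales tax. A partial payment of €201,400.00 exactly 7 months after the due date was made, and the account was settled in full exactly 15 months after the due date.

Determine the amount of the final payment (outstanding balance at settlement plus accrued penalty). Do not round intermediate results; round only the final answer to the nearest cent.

Monthly rate = 14.4% ÷ 12 = 1.2%
Balance at month 7: €530,000.0000 × (1 + 0.012)^7 = €576,155.1618…
After €201,400.00 payment: €576,155.1618… − €201,400.00 = €374,755.1618…
Balance at month 15: €374,755.1618… × (1 + 0.012)^8 = €412,279.4837…
Penalty: 15 × 1.25% × €530,000.00 = €99,375.00
Final settlement = outstanding balance + penalty = €412,279.4837… + €99,375.00 = €511,654.48

€511,654.48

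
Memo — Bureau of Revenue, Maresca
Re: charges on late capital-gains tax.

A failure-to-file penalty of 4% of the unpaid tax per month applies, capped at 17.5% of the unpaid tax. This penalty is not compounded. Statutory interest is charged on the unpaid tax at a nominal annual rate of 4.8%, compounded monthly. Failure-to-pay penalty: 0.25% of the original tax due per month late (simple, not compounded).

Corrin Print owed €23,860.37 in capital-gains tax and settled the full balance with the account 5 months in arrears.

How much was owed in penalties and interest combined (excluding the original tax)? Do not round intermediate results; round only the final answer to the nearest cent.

Failure-to-file: 5 × 4% × €23,860.37 = €4,772.07…, capped at 17.5% × €23,860.37 = €4,175.56…
Failure-to-pay penalty: 5 × 0.25% × €23,860.37 = €298.25…
Interest (4.8%/yr ÷ 12 = 0.4%/month): €23,860.37 × ((1 + 0.004)^5 − 1) = €481.0404…
Penalties + interest = €4,473.8194… + €481.0404… = €4,954.86

€4,954.86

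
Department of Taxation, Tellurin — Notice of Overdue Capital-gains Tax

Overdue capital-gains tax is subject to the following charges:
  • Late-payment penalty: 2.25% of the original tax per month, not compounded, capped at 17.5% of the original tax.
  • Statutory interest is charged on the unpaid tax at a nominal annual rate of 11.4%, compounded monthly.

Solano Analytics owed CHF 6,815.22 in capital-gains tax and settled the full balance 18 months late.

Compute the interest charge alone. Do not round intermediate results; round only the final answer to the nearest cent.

Interest (11.4%/yr ÷ 12 = 0.95%/month): CHF 6,815.22 × ((1 + 0.0095)^18 − 1) = CHF 1,264.4514…

CHF 1,264.45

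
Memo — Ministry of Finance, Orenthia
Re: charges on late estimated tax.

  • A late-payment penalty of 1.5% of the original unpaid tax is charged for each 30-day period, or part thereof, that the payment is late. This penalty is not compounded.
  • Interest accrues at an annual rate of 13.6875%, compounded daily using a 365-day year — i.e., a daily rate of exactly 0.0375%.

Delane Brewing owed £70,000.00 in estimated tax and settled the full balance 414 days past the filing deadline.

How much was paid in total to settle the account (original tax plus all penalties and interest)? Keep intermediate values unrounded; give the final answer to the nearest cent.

Penalty periods: ⌈414/30⌉ = 14; penalty = 14 × 1.5% × £70,000.00 = £14,700.00
Interest: £70,000.00 × ((1 + 0.000375)^414 − 1) = £70,000.00 × 0.16791592… = £11,754.1146…
Total = £70,000.00 + £14,700.0000 + £11,754.1146… = £96,454.11

£96,454.11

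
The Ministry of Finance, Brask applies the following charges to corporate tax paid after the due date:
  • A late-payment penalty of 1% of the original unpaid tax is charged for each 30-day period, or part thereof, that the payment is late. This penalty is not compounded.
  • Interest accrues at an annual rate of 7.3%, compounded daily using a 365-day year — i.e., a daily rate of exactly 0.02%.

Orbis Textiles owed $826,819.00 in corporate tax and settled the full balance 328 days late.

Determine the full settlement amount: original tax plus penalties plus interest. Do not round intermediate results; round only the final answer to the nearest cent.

$973,821.22

Penalty periods: ⌈328/30⌉ = 11; penalty = 11 × 1% × $826,819.00 = $90,950.09
Interest: $826,819.00 × ((1 + 0.0002)^328 − 1) = $826,819.00 × 0.06779251… = $56,052.1338…
Total = $826,819.00 + $90,950.0900 + $56,052.1338… = $973,821.22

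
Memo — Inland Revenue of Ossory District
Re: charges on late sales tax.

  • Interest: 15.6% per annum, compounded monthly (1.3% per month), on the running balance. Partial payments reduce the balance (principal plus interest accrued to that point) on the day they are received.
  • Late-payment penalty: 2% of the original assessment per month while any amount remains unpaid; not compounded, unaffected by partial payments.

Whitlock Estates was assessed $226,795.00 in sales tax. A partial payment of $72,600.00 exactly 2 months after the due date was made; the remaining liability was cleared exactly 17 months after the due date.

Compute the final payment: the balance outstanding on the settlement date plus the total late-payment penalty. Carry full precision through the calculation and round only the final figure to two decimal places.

$271,473.65

Balance at month 2: $226,795.0000 × (1 + 0.013)^2 = $232,729.9984…
After $72,600.00 payment: $232,729.9984… − $72,600.00 = $160,129.9984…
Balance at month 17: $160,129.9984… × (1 + 0.013)^15 = $194,363.3517…
Penalty: 17 × 2% × $226,795.00 = $77,110.30
Final settlement = outstanding balance + penalty = $194,363.3517… + $77,110.30 = $271,473.65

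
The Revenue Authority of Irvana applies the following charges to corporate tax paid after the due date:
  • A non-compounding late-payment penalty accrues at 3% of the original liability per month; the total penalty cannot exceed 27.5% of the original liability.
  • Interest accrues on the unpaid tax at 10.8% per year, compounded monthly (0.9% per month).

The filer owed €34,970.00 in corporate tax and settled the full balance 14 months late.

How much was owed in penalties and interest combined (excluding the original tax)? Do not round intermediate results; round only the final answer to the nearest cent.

Penalty (uncapped): 14 × 3% × €34,970.00 = €14,687.40; cap = 27.5% × €34,970.00 = €9,616.75 → penalty = €9,616.75
Interest: €34,970.00 × ((1 + 0.009)^14 − 1) = €34,970.00 × 0.1336430… = €4,673.4972…
Penalties + interest = €9,616.7500 + €4,673.4972… = €14,290.25

€14,290.25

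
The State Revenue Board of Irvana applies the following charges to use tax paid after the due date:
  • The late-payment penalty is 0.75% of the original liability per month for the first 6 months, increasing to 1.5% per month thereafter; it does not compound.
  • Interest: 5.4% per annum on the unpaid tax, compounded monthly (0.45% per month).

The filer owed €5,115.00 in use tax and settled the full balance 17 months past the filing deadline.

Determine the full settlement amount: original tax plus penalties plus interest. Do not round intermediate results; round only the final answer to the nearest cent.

€6,594.86

Penalty, months 1–6: 6 × 0.75% × €5,115.00 = €230.18…
Penalty, months 7–17: 11 × 1.5% × €5,115.00 = €843.98…
Interest: €5,115.00 × ((1 + 0.0045)^17 − 1) = €5,115.00 × 0.0793170… = €405.7062…
Total = €5,115.00 + €1,074.1500 + €405.7062… = €6,594.86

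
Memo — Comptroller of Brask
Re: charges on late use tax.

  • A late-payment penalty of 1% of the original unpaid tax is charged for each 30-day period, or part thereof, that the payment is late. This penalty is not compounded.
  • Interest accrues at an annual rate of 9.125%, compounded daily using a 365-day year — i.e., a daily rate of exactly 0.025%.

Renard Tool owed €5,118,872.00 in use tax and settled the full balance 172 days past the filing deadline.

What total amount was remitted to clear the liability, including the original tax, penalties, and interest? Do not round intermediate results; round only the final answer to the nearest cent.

Penalty periods: ⌈172/30⌉ = 6; penalty = 6 × 1% × €5,118,872.00 = €307,132.32
Interest: €5,118,872.00 × ((1 + 0.00025)^172 − 1) = €5,118,872.00 × 0.04393228… = €224,883.7417…
Total = €5,118,872.00 + €307,132.3200 + €224,883.7417… = €5,650,888.06

€5,650,888.06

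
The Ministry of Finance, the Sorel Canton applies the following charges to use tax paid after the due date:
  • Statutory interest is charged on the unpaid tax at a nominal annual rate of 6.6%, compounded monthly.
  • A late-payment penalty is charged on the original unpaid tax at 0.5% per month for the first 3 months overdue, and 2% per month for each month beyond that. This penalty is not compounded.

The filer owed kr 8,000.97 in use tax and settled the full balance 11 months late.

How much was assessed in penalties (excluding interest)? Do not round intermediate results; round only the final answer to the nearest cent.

Penalty, months 1–3: 3 × 0.5% × kr 8,000.97 = kr 120.01…
Penalty, months 4–11: 8 × 2% × kr 8,000.97 = kr 1,280.16…
Total penalty = kr 120.01… + kr 1,280.16… = kr 1,400.17

kr 1,400.17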